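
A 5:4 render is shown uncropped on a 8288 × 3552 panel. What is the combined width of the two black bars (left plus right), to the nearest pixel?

Since 1.250 < 2.333, the render is height-limited.
That makes the image 4440.00 px wide (3552 × 5/4).
Leftover width: 8288 − 4440.00 = 3848.00 px.

3848 px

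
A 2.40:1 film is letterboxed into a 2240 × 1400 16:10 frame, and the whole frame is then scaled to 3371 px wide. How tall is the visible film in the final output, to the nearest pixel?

1405 px

At 2240×1400 the film is width-limited, so height = 2240 / 2.400 ≈ 933.33 px.
Scaling 2240 → 3371 is ×1.5049, so the height becomes 933.33 × 1.5049 ≈ 1404.58 px.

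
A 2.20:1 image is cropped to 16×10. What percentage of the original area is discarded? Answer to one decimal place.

27.3%

Going from 2.20:1 to 16×10 means cutting width while keeping height.
Area ratio = (1.600)/(2.200) = 72.73%; the remaining 27.27% is cropped out.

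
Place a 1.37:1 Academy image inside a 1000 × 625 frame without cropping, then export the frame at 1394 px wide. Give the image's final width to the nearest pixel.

1194 px

At 1000×625 the image is height-limited, so width = 625 × 1.370 ≈ 856.25 px.
Scaling 1000 → 1394 is ×1.3940, so the width becomes 856.25 × 1.3940 ≈ 1193.61 px.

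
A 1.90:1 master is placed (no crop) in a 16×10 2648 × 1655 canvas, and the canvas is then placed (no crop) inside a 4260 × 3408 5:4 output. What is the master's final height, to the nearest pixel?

1.90:1 in 2648×1655: fills the width, so the master is 2648.00 × 1393.68.
The 16×10 canvas is width-limited in 4260×3408, giving 4260.00 × 2662.50; scale factor 1.6088.
The master scales with it: height 1393.68 × 1.6088 ≈ 2242.11.

2242 px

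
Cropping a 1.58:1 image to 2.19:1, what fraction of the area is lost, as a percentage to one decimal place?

27.9%

2.19:1 is wider than 1.58:1, so the crop keeps the full width and trims the height.
(1.580)/(2.190) ≈ 0.721 of the area survives, leaving 27.85% discarded.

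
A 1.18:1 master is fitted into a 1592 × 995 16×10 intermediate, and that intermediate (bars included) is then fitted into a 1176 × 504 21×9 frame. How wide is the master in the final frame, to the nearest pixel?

595 px

Inside the 1592×995 canvas the master is height-limited at 1174.10 × 995.00.
Second fit — the 16×10 canvas into 1176×504 spans the height: 806.40 × 504.00 (×0.5065 from 1592×995).
The master scales with it: width 1174.10 × 0.5065 ≈ 594.72.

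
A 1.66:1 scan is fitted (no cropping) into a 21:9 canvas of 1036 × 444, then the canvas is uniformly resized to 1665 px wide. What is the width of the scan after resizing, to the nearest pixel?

At 1036×444 the scan is height-limited, so width = 444 × 1.660 ≈ 737.04 px.
Resizing to 1665 px wide multiplies everything by 1.6071: 737.04 → 1184.53 px.

1185 px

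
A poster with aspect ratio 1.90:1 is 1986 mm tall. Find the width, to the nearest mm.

3773 mm

1986 × 1.900 = 3773.40.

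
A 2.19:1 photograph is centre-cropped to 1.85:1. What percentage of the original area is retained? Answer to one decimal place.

1.85:1 is narrower than 2.19:1, so the crop keeps the full height and trims the width.
Area ratio = (1.850)/(2.190) = 84.47% retained.

84.5%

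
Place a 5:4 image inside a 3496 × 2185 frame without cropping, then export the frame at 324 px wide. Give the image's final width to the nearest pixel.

Fitted into 3496×2185, the image spans the height; its width is 2185 × 5/4 ≈ 2731.25 px.
The frame scales by 324/3496 = 0.0927; 2731.25 × 0.0927 ≈ 253.12 px.

253 px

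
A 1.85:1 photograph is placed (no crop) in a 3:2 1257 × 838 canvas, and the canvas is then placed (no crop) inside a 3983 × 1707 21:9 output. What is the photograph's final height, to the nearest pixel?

1384 px

First fit — 1.85:1 into 1257×838 spans the width: 1257.00 × 679.46.
Second fit — the 3:2 canvas into 3983×1707 spans the height: 2560.50 × 1707.00 (×2.0370 from 1257×838).
The photograph scales with it: height 679.46 × 2.0370 ≈ 1384.05.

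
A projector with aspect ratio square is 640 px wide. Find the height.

At square, 640 × 1/1 ≈ 640.

640 px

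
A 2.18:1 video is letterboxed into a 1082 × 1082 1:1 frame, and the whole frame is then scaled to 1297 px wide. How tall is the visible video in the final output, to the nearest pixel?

Fitted into 1082×1082, the video spans the width; its height is 1082 / 2.180 ≈ 496.33 px.
Resizing to 1297 px wide multiplies everything by 1.1987: 496.33 → 594.95 px.

595 px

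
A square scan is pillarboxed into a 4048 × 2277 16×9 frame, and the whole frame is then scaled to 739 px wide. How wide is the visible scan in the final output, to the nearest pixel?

416 px

Fitted into 4048×2277, the scan spans the height; its width is 2277 × 1/1 ≈ 2277.00 px.
Scaling 4048 → 739 is ×0.1826, so the width becomes 2277.00 × 0.1826 ≈ 415.69 px.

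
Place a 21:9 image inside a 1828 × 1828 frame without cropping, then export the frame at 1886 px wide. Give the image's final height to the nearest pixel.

Fitted into 1828×1828, the image spans the width; its height is 1828 × 9/21 ≈ 783.43 px.
Scaling 1828 → 1886 is ×1.0317, so the height becomes 783.43 × 1.0317 ≈ 808.29 px.

808 px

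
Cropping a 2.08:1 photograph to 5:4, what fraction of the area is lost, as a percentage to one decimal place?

39.9%

The height stays; only width is cut (since 5:4 is narrower than 2.08:1).
Fraction kept = (1.250)/(2.080) ≈ 60.10%, so 39.90% is lost.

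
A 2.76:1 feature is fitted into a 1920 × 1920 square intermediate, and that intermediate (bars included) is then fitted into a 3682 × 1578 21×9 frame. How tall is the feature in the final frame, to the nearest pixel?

Inside the 1920×1920 canvas the feature is width-limited at 1920.00 × 695.65.
Second fit — the square canvas into 3682×1578 spans the height: 1578.00 × 1578.00 (×0.8219 from 1920×1920).
The feature scales with it: height 695.65 × 0.8219 ≈ 571.74.

572 px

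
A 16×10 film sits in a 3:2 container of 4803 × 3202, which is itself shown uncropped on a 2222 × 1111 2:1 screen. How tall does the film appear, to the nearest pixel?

First fit — 16×10 into 4803×3202 spans the width: 4803.00 × 3001.88.
3:2 in 2222×1111: fills the height, so the intermediate becomes 1666.50 × 1111.00 — a scale of ×0.3470.
So the film's height is 3001.88 × 0.3470 ≈ 1041.56.

1042 px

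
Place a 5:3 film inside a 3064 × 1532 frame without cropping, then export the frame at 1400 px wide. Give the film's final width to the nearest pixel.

Fitted into 3064×1532, the film spans the height; its width is 1532 × 5/3 ≈ 2553.33 px.
The frame scales by 1400/3064 = 0.4569; 2553.33 × 0.4569 ≈ 1166.67 px.

1167 px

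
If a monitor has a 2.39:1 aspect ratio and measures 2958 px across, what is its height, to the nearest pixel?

1238 px

At 2.39:1, 2958 / 2.390 ≈ 1237.66.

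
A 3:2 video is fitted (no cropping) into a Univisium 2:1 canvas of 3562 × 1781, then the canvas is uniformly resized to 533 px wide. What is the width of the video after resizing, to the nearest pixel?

In the 3562×1781 frame the video fills the height: width = 1781 × 3/2 ≈ 2671.50 px.
Resizing to 533 px wide multiplies everything by 0.1496: 2671.50 → 399.75 px.

400 px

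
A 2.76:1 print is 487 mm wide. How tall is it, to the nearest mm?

176 mm

487 / 2.760 = 176.45.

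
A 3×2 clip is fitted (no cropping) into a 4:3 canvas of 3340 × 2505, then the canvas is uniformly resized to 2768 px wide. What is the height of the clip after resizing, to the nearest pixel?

1845 px

In the 3340×2505 frame the clip fills the width: height = 3340 × 2/3 ≈ 2226.67 px.
Resizing to 2768 px wide multiplies everything by 0.8287: 2226.67 → 1845.33 px.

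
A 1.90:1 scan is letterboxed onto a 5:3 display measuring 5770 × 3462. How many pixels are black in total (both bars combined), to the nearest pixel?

1.90:1 (1.900) > 5:3 (1.667), so the scan fills the width.
That makes the image 3036.8421 px tall (5770 / 1.900).
Leftover height: 3462 − 3036.8421 = 425.1579 px.
Across the 5770-px span: 425.1579 × 5770 ≈ 2453161 px.

2453161 pixels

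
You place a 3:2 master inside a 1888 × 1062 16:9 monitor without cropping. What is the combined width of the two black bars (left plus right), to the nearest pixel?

Since 1.500 < 1.778, the master is height-limited.
Content width = 1062 × 3/2 ≈ 1593.00 px.
1888 − 1593.00 = 295.00 px of bars.

295 px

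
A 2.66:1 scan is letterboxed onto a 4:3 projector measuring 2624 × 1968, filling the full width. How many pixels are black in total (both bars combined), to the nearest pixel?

The scan is 2624 / 2.660 ≈ 986.4662 px tall.
1968 − 986.4662 = 981.5338 px of bars.
That's 981.5338 × 2624 ≈ 2575545 black pixels.

2575545 pixels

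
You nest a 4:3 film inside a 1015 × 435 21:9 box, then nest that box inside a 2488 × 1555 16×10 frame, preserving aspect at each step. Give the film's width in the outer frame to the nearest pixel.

1422 px

4:3 in 1015×435: fills the height, so the film is 580.00 × 435.00.
The 21:9 canvas is width-limited in 2488×1555, giving 2488.00 × 1066.29; scale factor 2.4512.
The film scales with it: width 580.00 × 2.4512 ≈ 1421.71.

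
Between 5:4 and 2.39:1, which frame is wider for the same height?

5:4 = 1.25 and 2.39; 2.39 > 1.25.

2.39:1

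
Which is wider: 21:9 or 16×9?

21:9 = 2.333 and 16×9 = 1.778; 2.333 > 1.778.

21:9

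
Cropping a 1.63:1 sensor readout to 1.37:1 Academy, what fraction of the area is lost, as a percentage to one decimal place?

Going from 1.63:1 to 1.37:1 Academy means cutting width while keeping height.
Fraction kept = (1.370)/(1.630) ≈ 84.05%, so 15.95% is lost.

16.0%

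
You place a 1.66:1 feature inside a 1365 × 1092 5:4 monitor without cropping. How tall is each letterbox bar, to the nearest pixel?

135 px

Since 1.660 > 1.250, the feature is width-limited.
The feature is 1365 / 1.660 ≈ 822.29 px tall.
1092 − 822.29 = 269.71 px of bars (134.86 each).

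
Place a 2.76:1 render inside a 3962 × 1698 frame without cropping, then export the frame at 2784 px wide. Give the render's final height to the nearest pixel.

At 3962×1698 the render is width-limited, so height = 3962 / 2.760 ≈ 1435.51 px.
The frame scales by 2784/3962 = 0.7027; 1435.51 × 0.7027 ≈ 1008.70 px.

1009 px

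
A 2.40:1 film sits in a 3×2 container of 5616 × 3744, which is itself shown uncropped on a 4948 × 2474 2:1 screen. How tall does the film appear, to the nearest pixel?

First fit — 2.40:1 into 5616×3744 spans the width: 5616.00 × 2340.00.
3×2 in 4948×2474: fills the height, so the intermediate becomes 3711.00 × 2474.00 — a scale of ×0.6608.
So the film's height is 2340.00 × 0.6608 ≈ 1546.25.

1546 px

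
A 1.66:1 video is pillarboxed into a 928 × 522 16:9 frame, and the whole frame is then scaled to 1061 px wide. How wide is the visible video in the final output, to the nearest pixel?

At 928×522 the video is height-limited, so width = 522 × 1.660 ≈ 866.52 px.
Scaling 928 → 1061 is ×1.1433, so the width becomes 866.52 × 1.1433 ≈ 990.71 px.

991 px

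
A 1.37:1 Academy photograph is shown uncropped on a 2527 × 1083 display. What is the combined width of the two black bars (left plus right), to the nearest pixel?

Since 1.370 < 2.333, the photograph is height-limited.
That makes the image 1483.71 px wide (1083 × 1.370).
Leftover width: 2527 − 1483.71 = 1043.29 px.

1043 px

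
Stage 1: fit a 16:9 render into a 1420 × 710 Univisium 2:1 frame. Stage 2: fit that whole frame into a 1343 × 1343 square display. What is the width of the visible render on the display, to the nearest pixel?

16:9 in 1420×710: fills the height, so the render is 1262.22 × 710.00.
The Univisium 2:1 canvas is width-limited in 1343×1343, giving 1343.00 × 671.50; scale factor 0.9458.
Applying the same ×0.9458: 1262.22 → 1193.78.

1194 px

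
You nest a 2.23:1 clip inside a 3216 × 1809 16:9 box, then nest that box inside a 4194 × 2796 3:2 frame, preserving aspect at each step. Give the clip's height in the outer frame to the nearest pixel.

Inside the 3216×1809 canvas the clip is width-limited at 3216.00 × 1442.15.
Second fit — the 16:9 canvas into 4194×2796 spans the width: 4194.00 × 2359.12 (×1.3041 from 3216×1809).
So the clip's height is 1442.15 × 1.3041 ≈ 1880.72.

1881 px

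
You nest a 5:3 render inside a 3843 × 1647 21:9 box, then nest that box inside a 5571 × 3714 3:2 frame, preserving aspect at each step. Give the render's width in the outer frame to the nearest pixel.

Inside the 3843×1647 canvas the render is height-limited at 2745.00 × 1647.00.
21:9 in 5571×3714: fills the width, so the intermediate becomes 5571.00 × 2387.57 — a scale of ×1.4496.
Applying the same ×1.4496: 2745.00 → 3979.29.

3979 px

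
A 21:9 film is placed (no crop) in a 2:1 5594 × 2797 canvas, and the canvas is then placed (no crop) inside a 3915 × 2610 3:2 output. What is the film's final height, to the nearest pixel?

21:9 in 5594×2797: fills the width, so the film is 5594.00 × 2397.43.
Second fit — the 2:1 canvas into 3915×2610 spans the width: 3915.00 × 1957.50 (×0.6999 from 5594×2797).
So the film's height is 2397.43 × 0.6999 ≈ 1677.86.

1678 px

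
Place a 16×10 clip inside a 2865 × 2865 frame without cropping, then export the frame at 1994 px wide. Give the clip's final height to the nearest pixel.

1246 px

In the 2865×2865 frame the clip fills the width: height = 2865 × 10/16 ≈ 1790.62 px.
Scaling 2865 → 1994 is ×0.6960, so the height becomes 1790.62 × 0.6960 ≈ 1246.25 px.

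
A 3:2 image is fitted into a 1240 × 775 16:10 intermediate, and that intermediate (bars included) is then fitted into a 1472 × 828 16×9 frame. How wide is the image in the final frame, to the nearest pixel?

1242 px

Inside the 1240×775 canvas the image is height-limited at 1162.50 × 775.00.
Second fit — the 16:10 canvas into 1472×828 spans the height: 1324.80 × 828.00 (×1.0684 from 1240×775).
Applying the same ×1.0684: 1162.50 → 1242.00.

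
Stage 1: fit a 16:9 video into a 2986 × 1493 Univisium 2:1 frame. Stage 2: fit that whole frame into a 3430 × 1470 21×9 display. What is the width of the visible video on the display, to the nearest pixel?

First fit — 16:9 into 2986×1493 spans the height: 2654.22 × 1493.00.
Second fit — the Univisium 2:1 canvas into 3430×1470 spans the height: 2940.00 × 1470.00 (×0.9846 from 2986×1493).
So the video's width is 2654.22 × 0.9846 ≈ 2613.33.

2613 px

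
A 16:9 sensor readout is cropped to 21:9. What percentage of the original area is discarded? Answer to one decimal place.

21:9 is wider than 16:9, so the crop keeps the full width and trims the height.
Fraction kept = (1.778)/(2.333) ≈ 76.19%, so 23.81% is lost.

23.8%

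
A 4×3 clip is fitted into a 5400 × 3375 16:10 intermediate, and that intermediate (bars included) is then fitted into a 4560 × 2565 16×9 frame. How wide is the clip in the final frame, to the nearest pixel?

3420 px

First fit — 4×3 into 5400×3375 spans the height: 4500.00 × 3375.00.
16:10 in 4560×2565: fills the height, so the intermediate becomes 4104.00 × 2565.00 — a scale of ×0.7600.
So the clip's width is 4500.00 × 0.7600 ≈ 3420.00.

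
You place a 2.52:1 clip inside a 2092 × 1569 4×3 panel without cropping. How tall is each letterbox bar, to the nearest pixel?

369 px

Since 2.520 > 1.333, the clip is width-limited.
Content height = 2092 / 2.520 ≈ 830.16 px.
1569 − 830.16 = 738.84 px of bars (369.42 each).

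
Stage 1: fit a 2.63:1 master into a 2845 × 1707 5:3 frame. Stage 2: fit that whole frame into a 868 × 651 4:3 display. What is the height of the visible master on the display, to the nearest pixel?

Inside the 2845×1707 canvas the master is width-limited at 2845.00 × 1081.75.
5:3 in 868×651: fills the width, so the intermediate becomes 868.00 × 520.80 — a scale of ×0.3051.
So the master's height is 1081.75 × 0.3051 ≈ 330.04.

330 px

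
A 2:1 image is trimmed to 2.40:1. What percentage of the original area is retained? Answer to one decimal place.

2.40:1 is wider than 2:1, so the crop keeps the full width and trims the height.
Fraction kept = (2.000)/(2.400) ≈ 83.33%.

83.3%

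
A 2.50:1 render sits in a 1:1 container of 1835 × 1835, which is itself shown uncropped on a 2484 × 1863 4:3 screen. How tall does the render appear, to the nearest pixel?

2.50:1 in 1835×1835: fills the width, so the render is 1835.00 × 734.00.
The 1:1 canvas is height-limited in 2484×1863, giving 1863.00 × 1863.00; scale factor 1.0153.
The render scales with it: height 734.00 × 1.0153 ≈ 745.20.

745 px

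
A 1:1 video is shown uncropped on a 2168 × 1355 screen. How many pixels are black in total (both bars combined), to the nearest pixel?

1101615 pixels

1:1 is narrower than 16×10, so it spans the full height.
The video is 1355 × 1/1 ≈ 1355.0000 px wide.
Leftover width: 2168 − 1355.0000 = 813.0000 px.
Bar area = 813.0000 × 1355 ≈ 1101615 px.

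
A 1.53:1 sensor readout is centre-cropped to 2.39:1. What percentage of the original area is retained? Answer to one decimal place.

64.0%

2.39:1 is wider than 1.53:1, so the crop keeps the full width and trims the height.
Area ratio = (1.530)/(2.390) = 64.02% retained.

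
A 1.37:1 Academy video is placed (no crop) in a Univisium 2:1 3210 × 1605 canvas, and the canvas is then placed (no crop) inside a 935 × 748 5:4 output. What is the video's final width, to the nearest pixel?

640 px

1.37:1 Academy in 3210×1605: fills the height, so the video is 2198.85 × 1605.00.
The Univisium 2:1 canvas is width-limited in 935×748, giving 935.00 × 467.50; scale factor 0.2913.
So the video's width is 2198.85 × 0.2913 ≈ 640.48.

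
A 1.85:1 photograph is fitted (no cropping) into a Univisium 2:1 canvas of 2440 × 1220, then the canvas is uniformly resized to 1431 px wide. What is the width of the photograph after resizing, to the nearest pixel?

1324 px

At 2440×1220 the photograph is height-limited, so width = 1220 × 1.850 ≈ 2257.00 px.
Resizing to 1431 px wide multiplies everything by 0.5865: 2257.00 → 1323.67 px.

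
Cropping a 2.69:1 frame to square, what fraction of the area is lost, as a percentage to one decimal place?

62.8%

Going from 2.69:1 to square means cutting width while keeping height.
Fraction kept = (1.000)/(2.690) ≈ 37.17%, so 62.83% is lost.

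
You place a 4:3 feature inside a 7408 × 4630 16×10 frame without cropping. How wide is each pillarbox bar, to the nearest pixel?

Since 1.333 < 1.600, the feature is height-limited.
The feature is 4630 × 4/3 ≈ 6173.33 px wide.
7408 − 6173.33 = 1234.67 px of bars (617.33 each).

617 px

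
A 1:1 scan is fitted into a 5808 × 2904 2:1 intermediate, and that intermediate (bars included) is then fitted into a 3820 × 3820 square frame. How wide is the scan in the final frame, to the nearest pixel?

1910 px

First fit — 1:1 into 5808×2904 spans the height: 2904.00 × 2904.00.
The 2:1 canvas is width-limited in 3820×3820, giving 3820.00 × 1910.00; scale factor 0.6577.
So the scan's width is 2904.00 × 0.6577 ≈ 1910.00.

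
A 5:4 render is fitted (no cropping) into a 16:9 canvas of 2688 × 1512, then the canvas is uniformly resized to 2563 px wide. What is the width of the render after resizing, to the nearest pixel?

1802 px

At 2688×1512 the render is height-limited, so width = 1512 × 5/4 ≈ 1890.00 px.
Scaling 2688 → 2563 is ×0.9535, so the width becomes 1890.00 × 0.9535 ≈ 1802.11 px.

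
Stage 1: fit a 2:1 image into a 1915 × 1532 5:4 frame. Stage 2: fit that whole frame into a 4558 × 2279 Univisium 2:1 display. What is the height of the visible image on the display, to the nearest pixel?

1424 px

Inside the 1915×1532 canvas the image is width-limited at 1915.00 × 957.50.
The 5:4 canvas is height-limited in 4558×2279, giving 2848.75 × 2279.00; scale factor 1.4876.
Applying the same ×1.4876: 957.50 → 1424.38.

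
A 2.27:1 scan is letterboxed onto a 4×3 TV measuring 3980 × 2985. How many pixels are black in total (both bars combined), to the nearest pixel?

4902150 pixels

Since 2.270 > 1.333, the scan is width-limited.
Content height = 3980 / 2.270 ≈ 1753.3040 px.
Black = 2985 − 1753.3040 = 1231.6960 px.
Across the 3980-px span: 1231.6960 × 3980 ≈ 4902150 px.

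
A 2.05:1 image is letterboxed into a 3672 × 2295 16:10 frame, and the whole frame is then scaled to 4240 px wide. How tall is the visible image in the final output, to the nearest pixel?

At 3672×2295 the image is width-limited, so height = 3672 / 2.050 ≈ 1791.22 px.
Resizing to 4240 px wide multiplies everything by 1.1547: 1791.22 → 2068.29 px.

2068 px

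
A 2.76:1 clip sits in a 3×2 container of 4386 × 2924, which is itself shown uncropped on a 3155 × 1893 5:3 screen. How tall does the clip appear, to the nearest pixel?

First fit — 2.76:1 into 4386×2924 spans the width: 4386.00 × 1589.13.
3×2 in 3155×1893: fills the height, so the intermediate becomes 2839.50 × 1893.00 — a scale of ×0.6474.
So the clip's height is 1589.13 × 0.6474 ≈ 1028.80.

1029 px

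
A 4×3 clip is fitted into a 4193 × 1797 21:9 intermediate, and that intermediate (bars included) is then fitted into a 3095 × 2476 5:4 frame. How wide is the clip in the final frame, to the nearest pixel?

1769 px

Inside the 4193×1797 canvas the clip is height-limited at 2396.00 × 1797.00.
The 21:9 canvas is width-limited in 3095×2476, giving 3095.00 × 1326.43; scale factor 0.7381.
Applying the same ×0.7381: 2396.00 → 1768.57.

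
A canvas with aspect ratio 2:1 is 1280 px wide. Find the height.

At 2:1, 1280·1/2 ≈ 640.

640 px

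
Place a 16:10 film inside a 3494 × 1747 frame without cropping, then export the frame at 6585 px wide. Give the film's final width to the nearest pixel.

In the 3494×1747 frame the film fills the height: width = 1747 × 16/10 ≈ 2795.20 px.
Scaling 3494 → 6585 is ×1.8847, so the width becomes 2795.20 × 1.8847 ≈ 5268.00 px.

5268 px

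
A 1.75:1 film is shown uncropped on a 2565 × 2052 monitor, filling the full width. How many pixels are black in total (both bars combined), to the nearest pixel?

1503823 pixels

The film is 2565 / 1.750 ≈ 1465.7143 px tall.
2052 − 1465.7143 = 586.2857 px of bars.
Across the 2565-px span: 586.2857 × 2565 ≈ 1503823 px.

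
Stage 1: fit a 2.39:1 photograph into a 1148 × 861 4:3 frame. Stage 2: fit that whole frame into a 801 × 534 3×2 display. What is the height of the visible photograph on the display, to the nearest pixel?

First fit — 2.39:1 into 1148×861 spans the width: 1148.00 × 480.33.
Second fit — the 4:3 canvas into 801×534 spans the height: 712.00 × 534.00 (×0.6202 from 1148×861).
Applying the same ×0.6202: 480.33 → 297.91.

298 px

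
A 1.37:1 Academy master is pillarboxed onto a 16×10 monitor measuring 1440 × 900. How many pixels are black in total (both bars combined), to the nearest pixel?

Since 1.370 < 1.600, the master is height-limited.
The master is 900 × 1.370 ≈ 1233.0000 px wide.
1440 − 1233.0000 = 207.0000 px of bars.
Across the 900-px span: 207.0000 × 900 ≈ 186300 px.

186300 pixels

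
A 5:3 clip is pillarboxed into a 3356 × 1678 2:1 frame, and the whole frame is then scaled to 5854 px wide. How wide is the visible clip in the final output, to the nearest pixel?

At 3356×1678 the clip is height-limited, so width = 1678 × 5/3 ≈ 2796.67 px.
Scaling 3356 → 5854 is ×1.7443, so the width becomes 2796.67 × 1.7443 ≈ 4878.33 px.

4878 px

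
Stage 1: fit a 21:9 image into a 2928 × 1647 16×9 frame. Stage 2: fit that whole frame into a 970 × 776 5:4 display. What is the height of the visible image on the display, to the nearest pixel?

416 px

Inside the 2928×1647 canvas the image is width-limited at 2928.00 × 1254.86.
Second fit — the 16×9 canvas into 970×776 spans the width: 970.00 × 545.62 (×0.3313 from 2928×1647).
The image scales with it: height 1254.86 × 0.3313 ≈ 415.71.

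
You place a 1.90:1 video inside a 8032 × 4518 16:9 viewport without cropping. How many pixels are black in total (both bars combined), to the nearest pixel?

1.90:1 is wider than 16:9, so it spans the full width.
The video is 8032 / 1.900 ≈ 4227.3684 px tall.
Black = 4518 − 4227.3684 = 290.6316 px.
Bar area = 290.6316 × 8032 ≈ 2334353 px.

2334353 pixels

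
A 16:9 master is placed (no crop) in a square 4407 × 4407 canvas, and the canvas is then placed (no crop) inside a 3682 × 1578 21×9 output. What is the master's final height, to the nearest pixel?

888 px

Inside the 4407×4407 canvas the master is width-limited at 4407.00 × 2478.94.
The square canvas is height-limited in 3682×1578, giving 1578.00 × 1578.00; scale factor 0.3581.
So the master's height is 2478.94 × 0.3581 ≈ 887.62.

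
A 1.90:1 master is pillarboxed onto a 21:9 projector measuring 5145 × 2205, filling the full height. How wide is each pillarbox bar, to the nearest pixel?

478 px

The master is 2205 × 1.900 ≈ 4189.50 px wide.
Leftover width: 5145 − 4189.50 = 955.50 px → 477.75 each side.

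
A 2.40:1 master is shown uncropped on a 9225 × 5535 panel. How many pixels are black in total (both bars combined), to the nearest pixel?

Since 2.400 > 1.667, the master is width-limited.
That makes the image 3843.7500 px tall (9225 / 2.400).
Leftover height: 5535 − 3843.7500 = 1691.2500 px.
Bar area = 1691.2500 × 9225 ≈ 15601781 px.

15601781 pixels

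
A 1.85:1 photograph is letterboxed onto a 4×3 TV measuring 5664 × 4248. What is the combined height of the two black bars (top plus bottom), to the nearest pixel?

1186 px

Since 1.850 > 1.333, the photograph is width-limited.
The photograph is 5664 / 1.850 ≈ 3061.62 px tall.
4248 − 3061.62 = 1186.38 px of bars.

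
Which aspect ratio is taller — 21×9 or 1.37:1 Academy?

21×9 = 2.333 and 1.37; 2.333 > 1.37. The smaller width-to-height ratio is the taller frame.

1.37:1 Academy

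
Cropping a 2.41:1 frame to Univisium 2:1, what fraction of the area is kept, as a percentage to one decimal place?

83.0%

Univisium 2:1 is narrower than 2.41:1, so the crop keeps the full height and trims the width.
Fraction kept = (2.000)/(2.410) ≈ 82.99%.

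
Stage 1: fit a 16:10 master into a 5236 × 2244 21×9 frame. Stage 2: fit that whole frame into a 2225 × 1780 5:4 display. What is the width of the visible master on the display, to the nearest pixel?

16:10 in 5236×2244: fills the height, so the master is 3590.40 × 2244.00.
21×9 in 2225×1780: fills the width, so the intermediate becomes 2225.00 × 953.57 — a scale of ×0.4249.
Applying the same ×0.4249: 3590.40 → 1525.71.

1526 px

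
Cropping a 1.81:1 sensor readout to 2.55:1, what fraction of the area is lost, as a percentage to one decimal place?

2.55:1 is wider than 1.81:1, so the crop keeps the full width and trims the height.
Fraction kept = (1.810)/(2.550) ≈ 70.98%, so 29.02% is lost.

29.0%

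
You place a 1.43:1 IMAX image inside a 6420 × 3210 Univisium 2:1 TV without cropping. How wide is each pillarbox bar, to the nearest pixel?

915 px

1.43:1 IMAX is narrower than Univisium 2:1, so it spans the full height.
The image is 3210 × 1.430 ≈ 4590.30 px wide.
Black = 6420 − 4590.30 = 1829.70 px, or 914.85 per bar.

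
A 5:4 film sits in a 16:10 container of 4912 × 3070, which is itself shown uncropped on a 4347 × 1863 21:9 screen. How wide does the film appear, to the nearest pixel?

5:4 in 4912×3070: fills the height, so the film is 3837.50 × 3070.00.
Second fit — the 16:10 canvas into 4347×1863 spans the height: 2980.80 × 1863.00 (×0.6068 from 4912×3070).
The film scales with it: width 3837.50 × 0.6068 ≈ 2328.75.

2329 px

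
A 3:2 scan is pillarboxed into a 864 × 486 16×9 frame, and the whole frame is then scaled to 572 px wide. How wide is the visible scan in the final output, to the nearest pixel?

At 864×486 the scan is height-limited, so width = 486 × 3/2 ≈ 729.00 px.
The frame scales by 572/864 = 0.6620; 729.00 × 0.6620 ≈ 482.62 px.

483 px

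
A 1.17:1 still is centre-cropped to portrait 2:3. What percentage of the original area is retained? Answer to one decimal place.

57.0%

The height stays; only width is cut (since portrait 2:3 is narrower than 1.17:1).
(0.667)/(1.170) ≈ 0.570 of the area survives.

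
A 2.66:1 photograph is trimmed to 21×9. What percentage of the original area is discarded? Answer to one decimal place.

12.3%

Going from 2.66:1 to 21×9 means cutting width while keeping height.
Area ratio = (2.333)/(2.660) = 87.72%; the remaining 12.28% is cropped out.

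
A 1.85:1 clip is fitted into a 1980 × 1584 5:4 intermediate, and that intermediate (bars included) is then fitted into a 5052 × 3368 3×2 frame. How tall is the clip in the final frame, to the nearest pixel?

Inside the 1980×1584 canvas the clip is width-limited at 1980.00 × 1070.27.
Second fit — the 5:4 canvas into 5052×3368 spans the height: 4210.00 × 3368.00 (×2.1263 from 1980×1584).
So the clip's height is 1070.27 × 2.1263 ≈ 2275.68.

2276 px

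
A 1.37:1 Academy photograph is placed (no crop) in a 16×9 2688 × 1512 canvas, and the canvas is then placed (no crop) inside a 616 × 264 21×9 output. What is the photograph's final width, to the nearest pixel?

1.37:1 Academy in 2688×1512: fills the height, so the photograph is 2071.44 × 1512.00.
The 16×9 canvas is height-limited in 616×264, giving 469.33 × 264.00; scale factor 0.1746.
The photograph scales with it: width 2071.44 × 0.1746 ≈ 361.68.

362 px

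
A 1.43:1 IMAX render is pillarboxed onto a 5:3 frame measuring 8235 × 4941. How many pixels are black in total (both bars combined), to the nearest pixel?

5777857 pixels

1.43:1 IMAX is narrower than 5:3, so it spans the full height.
That makes the image 7065.6300 px wide (4941 × 1.430).
8235 − 7065.6300 = 1169.3700 px of bars.
That's 1169.3700 × 4941 ≈ 5777857 black pixels.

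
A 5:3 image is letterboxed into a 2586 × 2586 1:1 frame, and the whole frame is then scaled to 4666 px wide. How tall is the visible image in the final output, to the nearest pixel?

Fitted into 2586×2586, the image spans the width; its height is 2586 × 3/5 ≈ 1551.60 px.
The frame scales by 4666/2586 = 1.8043; 1551.60 × 1.8043 ≈ 2799.60 px.

2800 px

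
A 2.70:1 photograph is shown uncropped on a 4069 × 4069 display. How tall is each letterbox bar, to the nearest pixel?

2.70:1 is wider than 1:1, so it spans the full width.
Content height = 4069 / 2.700 ≈ 1507.04 px.
Black = 4069 − 1507.04 = 2561.96 px, or 1280.98 per bar.

1281 px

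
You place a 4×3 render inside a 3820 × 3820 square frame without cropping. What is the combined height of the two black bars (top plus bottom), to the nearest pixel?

955 px

Since 1.333 > 1.000, the render is width-limited.
That makes the image 2865.00 px tall (3820 × 3/4).
Black = 3820 − 2865.00 = 955.00 px.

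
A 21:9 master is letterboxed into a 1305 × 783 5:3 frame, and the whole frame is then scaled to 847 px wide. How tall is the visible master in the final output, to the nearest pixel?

At 1305×783 the master is width-limited, so height = 1305 × 9/21 ≈ 559.29 px.
Resizing to 847 px wide multiplies everything by 0.6490: 559.29 → 363.00 px.

363 px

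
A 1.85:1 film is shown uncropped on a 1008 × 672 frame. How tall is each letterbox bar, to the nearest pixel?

1.85:1 is wider than 3:2, so it spans the full width.
That makes the image 544.86 px tall (1008 / 1.850).
Leftover height: 672 − 544.86 = 127.14 px → 63.57 each side.

64 px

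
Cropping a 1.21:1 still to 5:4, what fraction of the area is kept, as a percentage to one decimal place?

5:4 is wider than 1.21:1, so the crop keeps the full width and trims the height.
Fraction kept = (1.210)/(1.250) ≈ 96.80%.

96.8%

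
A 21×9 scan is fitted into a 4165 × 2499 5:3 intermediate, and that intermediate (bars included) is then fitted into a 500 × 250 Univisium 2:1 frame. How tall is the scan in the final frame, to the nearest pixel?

First fit — 21×9 into 4165×2499 spans the width: 4165.00 × 1785.00.
Second fit — the 5:3 canvas into 500×250 spans the height: 416.67 × 250.00 (×0.1000 from 4165×2499).
So the scan's height is 1785.00 × 0.1000 ≈ 178.57.

179 px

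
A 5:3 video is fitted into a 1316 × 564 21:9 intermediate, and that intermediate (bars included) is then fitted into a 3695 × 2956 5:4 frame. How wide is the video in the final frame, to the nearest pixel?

Inside the 1316×564 canvas the video is height-limited at 940.00 × 564.00.
Second fit — the 21:9 canvas into 3695×2956 spans the width: 3695.00 × 1583.57 (×2.8078 from 1316×564).
The video scales with it: width 940.00 × 2.8078 ≈ 2639.29.

2639 px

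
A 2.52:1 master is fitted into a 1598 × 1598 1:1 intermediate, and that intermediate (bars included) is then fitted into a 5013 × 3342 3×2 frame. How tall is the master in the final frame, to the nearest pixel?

1326 px

2.52:1 in 1598×1598: fills the width, so the master is 1598.00 × 634.13.
1:1 in 5013×3342: fills the height, so the intermediate becomes 3342.00 × 3342.00 — a scale of ×2.0914.
Applying the same ×2.0914: 634.13 → 1326.19.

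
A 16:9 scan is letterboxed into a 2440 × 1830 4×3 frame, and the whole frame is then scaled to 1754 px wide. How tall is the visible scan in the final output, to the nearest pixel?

987 px

At 2440×1830 the scan is width-limited, so height = 2440 × 9/16 ≈ 1372.50 px.
Scaling 2440 → 1754 is ×0.7189, so the height becomes 1372.50 × 0.7189 ≈ 986.62 px.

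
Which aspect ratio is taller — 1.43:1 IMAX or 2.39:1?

1.43 and 2.39; 2.39 > 1.43. The smaller width-to-height ratio is the taller frame.

1.43:1 IMAX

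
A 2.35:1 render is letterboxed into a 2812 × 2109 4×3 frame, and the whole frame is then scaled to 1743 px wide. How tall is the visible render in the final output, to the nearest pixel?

742 px

In the 2812×2109 frame the render fills the width: height = 2812 / 2.350 ≈ 1196.60 px.
The frame scales by 1743/2812 = 0.6198; 1196.60 × 0.6198 ≈ 741.70 px.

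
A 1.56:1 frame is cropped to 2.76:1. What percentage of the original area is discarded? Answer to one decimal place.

Going from 1.56:1 to 2.76:1 means cutting height while keeping width.
(1.560)/(2.760) ≈ 0.565 of the area survives, leaving 43.48% discarded.

43.5%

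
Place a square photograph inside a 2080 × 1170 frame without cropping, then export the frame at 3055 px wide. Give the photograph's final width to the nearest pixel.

Fitted into 2080×1170, the photograph spans the height; its width is 1170 × 1/1 ≈ 1170.00 px.
Resizing to 3055 px wide multiplies everything by 1.4688: 1170.00 → 1718.44 px.

1718 px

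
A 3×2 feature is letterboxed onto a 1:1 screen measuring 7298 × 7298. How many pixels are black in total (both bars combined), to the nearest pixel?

17753601 pixels

Since 1.500 > 1.000, the feature is width-limited.
Content height = 7298 × 2/3 ≈ 4865.3333 px.
Black = 7298 − 4865.3333 = 2432.6667 px.
Bar area = 2432.6667 × 7298 ≈ 17753601 px.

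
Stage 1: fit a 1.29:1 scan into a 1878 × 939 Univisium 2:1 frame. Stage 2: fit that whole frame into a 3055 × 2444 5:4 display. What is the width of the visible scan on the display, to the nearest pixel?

First fit — 1.29:1 into 1878×939 spans the height: 1211.31 × 939.00.
Univisium 2:1 in 3055×2444: fills the width, so the intermediate becomes 3055.00 × 1527.50 — a scale of ×1.6267.
Applying the same ×1.6267: 1211.31 → 1970.47.

1970 px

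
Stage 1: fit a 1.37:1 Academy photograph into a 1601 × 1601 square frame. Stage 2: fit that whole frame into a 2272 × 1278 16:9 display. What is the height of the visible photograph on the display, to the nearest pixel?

First fit — 1.37:1 Academy into 1601×1601 spans the width: 1601.00 × 1168.61.
The square canvas is height-limited in 2272×1278, giving 1278.00 × 1278.00; scale factor 0.7983.
So the photograph's height is 1168.61 × 0.7983 ≈ 932.85.

933 px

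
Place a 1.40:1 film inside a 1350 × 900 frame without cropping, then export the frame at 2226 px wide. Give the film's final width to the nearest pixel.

2078 px

At 1350×900 the film is height-limited, so width = 900 × 1.400 ≈ 1260.00 px.
The frame scales by 2226/1350 = 1.6489; 1260.00 × 1.6489 ≈ 2077.60 px.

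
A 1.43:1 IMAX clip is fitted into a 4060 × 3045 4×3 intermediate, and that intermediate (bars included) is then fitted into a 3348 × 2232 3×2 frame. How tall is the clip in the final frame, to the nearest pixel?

1.43:1 IMAX in 4060×3045: fills the width, so the clip is 4060.00 × 2839.16.
4×3 in 3348×2232: fills the height, so the intermediate becomes 2976.00 × 2232.00 — a scale of ×0.7330.
Applying the same ×0.7330: 2839.16 → 2081.12.

2081 px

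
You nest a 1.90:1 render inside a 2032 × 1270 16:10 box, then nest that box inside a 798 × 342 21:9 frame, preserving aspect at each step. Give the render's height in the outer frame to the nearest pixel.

288 px

1.90:1 in 2032×1270: fills the width, so the render is 2032.00 × 1069.47.
The 16:10 canvas is height-limited in 798×342, giving 547.20 × 342.00; scale factor 0.2693.
Applying the same ×0.2693: 1069.47 → 288.00.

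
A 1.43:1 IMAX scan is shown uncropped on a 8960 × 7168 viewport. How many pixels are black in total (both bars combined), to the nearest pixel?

Since 1.430 > 1.250, the scan is width-limited.
That makes the image 6265.7343 px tall (8960 / 1.430).
Leftover height: 7168 − 6265.7343 = 902.2657 px.
That's 902.2657 × 8960 ≈ 8084301 black pixels.

8084301 pixels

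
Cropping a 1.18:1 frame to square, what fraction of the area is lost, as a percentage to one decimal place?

15.3%

Going from 1.18:1 to square means cutting width while keeping height.
Fraction kept = (1.000)/(1.180) ≈ 84.75%, so 15.25% is lost.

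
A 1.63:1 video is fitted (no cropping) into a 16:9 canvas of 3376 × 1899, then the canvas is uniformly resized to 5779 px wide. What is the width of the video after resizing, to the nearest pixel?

5299 px

Fitted into 3376×1899, the video spans the height; its width is 1899 × 1.630 ≈ 3095.37 px.
Scaling 3376 → 5779 is ×1.7118, so the width becomes 3095.37 × 1.7118 ≈ 5298.62 px.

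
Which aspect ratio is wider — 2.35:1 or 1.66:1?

2.35:1

2.35 and 1.66; 2.35 > 1.66.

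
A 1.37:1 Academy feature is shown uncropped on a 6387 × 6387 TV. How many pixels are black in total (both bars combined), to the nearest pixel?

11017295 pixels

Since 1.370 > 1.000, the feature is width-limited.
Content height = 6387 / 1.370 ≈ 4662.0438 px.
Black = 6387 − 4662.0438 = 1724.9562 px.
Across the 6387-px span: 1724.9562 × 6387 ≈ 11017295 px.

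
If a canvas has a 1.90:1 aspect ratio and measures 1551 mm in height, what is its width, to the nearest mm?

2947 mm

At 1.90:1, 1551 × 1.900 ≈ 2946.90.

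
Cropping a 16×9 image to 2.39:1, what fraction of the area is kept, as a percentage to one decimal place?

Going from 16×9 to 2.39:1 means cutting height while keeping width.
(1.778)/(2.390) ≈ 0.744 of the area survives.

74.4%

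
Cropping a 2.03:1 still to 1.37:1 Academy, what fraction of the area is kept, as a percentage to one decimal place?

67.5%

Going from 2.03:1 to 1.37:1 Academy means cutting width while keeping height.
(1.370)/(2.030) ≈ 0.675 of the area survives.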